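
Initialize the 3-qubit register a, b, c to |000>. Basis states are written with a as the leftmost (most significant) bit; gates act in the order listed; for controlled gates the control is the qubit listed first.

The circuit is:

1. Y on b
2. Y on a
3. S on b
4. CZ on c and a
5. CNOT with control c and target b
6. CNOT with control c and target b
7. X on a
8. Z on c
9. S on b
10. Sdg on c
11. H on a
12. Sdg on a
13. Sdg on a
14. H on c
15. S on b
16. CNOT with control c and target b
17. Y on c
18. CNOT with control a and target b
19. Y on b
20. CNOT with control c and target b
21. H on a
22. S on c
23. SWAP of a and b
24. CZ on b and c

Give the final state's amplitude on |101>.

|101> carries amplitude -sqrt(2)/4 in the final state.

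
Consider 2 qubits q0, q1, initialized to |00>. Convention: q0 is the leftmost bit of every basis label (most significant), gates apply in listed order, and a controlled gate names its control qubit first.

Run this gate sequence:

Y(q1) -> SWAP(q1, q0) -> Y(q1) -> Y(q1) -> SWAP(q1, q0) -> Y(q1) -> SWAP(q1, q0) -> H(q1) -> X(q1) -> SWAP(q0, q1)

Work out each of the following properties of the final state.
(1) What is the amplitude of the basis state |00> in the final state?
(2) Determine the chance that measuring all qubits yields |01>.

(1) |00> carries amplitude sqrt(2)/2 in the final state. Key observation: gates 1-6 undo each other exactly, leaving only the rest of the circuit to track.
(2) A full measurement returns |01> with probability 0.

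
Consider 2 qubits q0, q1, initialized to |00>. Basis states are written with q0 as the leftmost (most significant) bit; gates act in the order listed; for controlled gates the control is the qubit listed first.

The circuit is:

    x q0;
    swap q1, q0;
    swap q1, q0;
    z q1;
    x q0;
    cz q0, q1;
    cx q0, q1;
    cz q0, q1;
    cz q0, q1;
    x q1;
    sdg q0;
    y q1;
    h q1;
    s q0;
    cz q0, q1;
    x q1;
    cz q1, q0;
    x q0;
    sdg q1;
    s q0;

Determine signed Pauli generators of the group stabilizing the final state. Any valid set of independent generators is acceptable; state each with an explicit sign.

One valid set of independent stabilizer generators is -IY, -ZI (any independent generating set of the same group is equally correct).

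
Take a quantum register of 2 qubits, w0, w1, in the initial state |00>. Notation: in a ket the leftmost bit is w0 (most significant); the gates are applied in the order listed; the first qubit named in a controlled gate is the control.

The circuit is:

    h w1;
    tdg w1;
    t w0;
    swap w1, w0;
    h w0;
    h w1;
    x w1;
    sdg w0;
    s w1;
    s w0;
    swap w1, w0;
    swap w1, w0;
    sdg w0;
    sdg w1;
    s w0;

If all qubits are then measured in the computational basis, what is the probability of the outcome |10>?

The probability of measuring |10> is 1/4 - sqrt(2)/8. Key observation: gates 8-15 undo each other exactly, leaving only the rest of the circuit to track.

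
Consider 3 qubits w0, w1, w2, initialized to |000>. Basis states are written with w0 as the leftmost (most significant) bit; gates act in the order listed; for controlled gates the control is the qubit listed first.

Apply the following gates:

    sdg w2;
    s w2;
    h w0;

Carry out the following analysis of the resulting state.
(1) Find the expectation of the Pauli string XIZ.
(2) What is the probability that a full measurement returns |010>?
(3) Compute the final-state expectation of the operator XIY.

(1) The observable XIZ averages to 1.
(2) A full measurement returns |010> with probability 0.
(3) In the final state, XIY has expectation 0.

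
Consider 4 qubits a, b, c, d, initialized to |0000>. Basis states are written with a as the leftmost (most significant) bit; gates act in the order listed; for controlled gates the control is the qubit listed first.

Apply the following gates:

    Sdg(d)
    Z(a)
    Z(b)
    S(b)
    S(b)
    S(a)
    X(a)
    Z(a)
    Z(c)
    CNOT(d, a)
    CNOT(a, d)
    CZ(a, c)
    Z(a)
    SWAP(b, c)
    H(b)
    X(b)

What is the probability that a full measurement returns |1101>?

Outcome |1101> occurs with probability 1/2.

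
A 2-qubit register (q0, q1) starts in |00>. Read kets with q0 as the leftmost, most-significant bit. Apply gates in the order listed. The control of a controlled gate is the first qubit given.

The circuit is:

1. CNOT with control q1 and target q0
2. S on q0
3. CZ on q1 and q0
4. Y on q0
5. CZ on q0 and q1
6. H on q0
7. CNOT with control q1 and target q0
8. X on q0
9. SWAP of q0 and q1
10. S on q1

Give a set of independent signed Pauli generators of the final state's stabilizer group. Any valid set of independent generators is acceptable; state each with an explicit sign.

One valid set of independent stabilizer generators is -IY, +ZI (any independent generating set of the same group is equally correct).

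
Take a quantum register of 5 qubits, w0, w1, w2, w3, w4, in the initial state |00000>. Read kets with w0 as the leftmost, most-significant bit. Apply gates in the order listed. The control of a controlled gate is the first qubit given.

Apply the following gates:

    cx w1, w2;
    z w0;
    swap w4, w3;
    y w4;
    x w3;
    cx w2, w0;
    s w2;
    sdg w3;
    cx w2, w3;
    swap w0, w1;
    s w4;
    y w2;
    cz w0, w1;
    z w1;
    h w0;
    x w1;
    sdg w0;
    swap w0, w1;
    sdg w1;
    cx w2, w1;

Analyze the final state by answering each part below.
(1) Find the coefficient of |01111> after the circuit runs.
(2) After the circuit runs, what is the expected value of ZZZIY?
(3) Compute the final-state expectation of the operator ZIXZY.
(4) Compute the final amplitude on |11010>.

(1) |01111> carries amplitude 0 in the final state.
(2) The expectation value of ZZZIY is 0.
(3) The expectation value of ZIXZY is 0.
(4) The final state's coefficient on |11010> equals 0.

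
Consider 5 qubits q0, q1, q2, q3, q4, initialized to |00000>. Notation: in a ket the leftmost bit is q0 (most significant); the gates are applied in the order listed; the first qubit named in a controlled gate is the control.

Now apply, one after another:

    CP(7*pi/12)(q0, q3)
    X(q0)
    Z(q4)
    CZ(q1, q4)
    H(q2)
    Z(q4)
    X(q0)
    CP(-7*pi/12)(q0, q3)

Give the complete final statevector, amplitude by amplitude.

After the circuit, the state carries amplitude sqrt(2)/2 on |00000>, sqrt(2)/2 on |00100>, and 0 on every other basis state.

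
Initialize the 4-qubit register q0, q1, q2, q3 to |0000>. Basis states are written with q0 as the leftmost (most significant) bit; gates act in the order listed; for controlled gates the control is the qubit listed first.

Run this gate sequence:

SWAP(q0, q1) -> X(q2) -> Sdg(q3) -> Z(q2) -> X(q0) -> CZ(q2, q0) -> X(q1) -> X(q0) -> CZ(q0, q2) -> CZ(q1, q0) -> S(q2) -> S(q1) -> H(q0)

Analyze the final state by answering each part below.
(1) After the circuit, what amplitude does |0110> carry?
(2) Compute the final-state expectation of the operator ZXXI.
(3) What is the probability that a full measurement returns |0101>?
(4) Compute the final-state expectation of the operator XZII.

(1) |0110> carries amplitude -sqrt(2)/2 in the final state.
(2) In the final state, ZXXI has expectation 0.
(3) Outcome |0101> occurs with probability 0.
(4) The observable XZII averages to -1.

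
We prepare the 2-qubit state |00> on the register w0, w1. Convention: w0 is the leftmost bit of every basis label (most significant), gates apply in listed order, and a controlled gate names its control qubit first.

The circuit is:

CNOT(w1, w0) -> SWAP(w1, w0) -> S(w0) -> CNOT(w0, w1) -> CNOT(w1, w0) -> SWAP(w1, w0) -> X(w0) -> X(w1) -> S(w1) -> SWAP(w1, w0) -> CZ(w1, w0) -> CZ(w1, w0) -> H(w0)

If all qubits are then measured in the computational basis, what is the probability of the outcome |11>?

Outcome |11> occurs with probability 1/2.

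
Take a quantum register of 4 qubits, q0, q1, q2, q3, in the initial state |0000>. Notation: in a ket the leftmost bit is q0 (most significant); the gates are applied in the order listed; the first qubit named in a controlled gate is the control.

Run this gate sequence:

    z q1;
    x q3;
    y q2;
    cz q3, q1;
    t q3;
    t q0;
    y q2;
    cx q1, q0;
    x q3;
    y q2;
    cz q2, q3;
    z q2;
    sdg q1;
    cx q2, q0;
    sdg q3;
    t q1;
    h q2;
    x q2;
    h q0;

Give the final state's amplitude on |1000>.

The amplitude on |1000> is -exp(3*I*pi/4)/2.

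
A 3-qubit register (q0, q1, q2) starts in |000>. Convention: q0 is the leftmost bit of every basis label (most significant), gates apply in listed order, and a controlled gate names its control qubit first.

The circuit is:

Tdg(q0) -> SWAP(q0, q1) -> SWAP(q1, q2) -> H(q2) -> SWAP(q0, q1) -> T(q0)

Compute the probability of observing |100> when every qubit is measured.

The probability of measuring |100> is 0.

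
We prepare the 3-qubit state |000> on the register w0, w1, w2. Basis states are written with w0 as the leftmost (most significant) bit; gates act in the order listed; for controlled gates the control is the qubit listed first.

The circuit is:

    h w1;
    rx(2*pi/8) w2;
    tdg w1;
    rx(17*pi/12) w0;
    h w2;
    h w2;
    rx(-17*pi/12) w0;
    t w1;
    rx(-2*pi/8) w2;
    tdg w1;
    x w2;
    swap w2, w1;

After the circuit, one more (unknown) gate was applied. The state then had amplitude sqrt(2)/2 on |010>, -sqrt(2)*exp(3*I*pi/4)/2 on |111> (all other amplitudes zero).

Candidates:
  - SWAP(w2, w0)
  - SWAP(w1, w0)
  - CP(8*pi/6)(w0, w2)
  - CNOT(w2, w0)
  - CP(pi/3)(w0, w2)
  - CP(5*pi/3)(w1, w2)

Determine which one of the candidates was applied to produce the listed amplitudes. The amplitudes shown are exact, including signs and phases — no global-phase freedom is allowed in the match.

The applied gate was CNOT(w2, w0). Key observation: the block from step 2 through step 9 cancels to the identity and can be dropped.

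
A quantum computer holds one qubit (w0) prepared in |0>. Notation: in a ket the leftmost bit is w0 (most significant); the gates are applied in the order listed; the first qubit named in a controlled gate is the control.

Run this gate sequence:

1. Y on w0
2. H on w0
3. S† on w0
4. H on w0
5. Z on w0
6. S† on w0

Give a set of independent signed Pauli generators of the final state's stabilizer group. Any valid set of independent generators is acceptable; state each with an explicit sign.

One valid set of independent stabilizer generators is +X (any independent generating set of the same group is equally correct).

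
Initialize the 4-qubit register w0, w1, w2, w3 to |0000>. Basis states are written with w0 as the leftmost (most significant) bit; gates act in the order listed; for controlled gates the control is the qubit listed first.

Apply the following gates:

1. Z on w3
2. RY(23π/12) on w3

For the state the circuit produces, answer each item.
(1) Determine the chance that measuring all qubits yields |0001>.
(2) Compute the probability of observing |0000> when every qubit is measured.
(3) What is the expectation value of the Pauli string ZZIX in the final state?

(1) Outcome |0001> occurs with probability -sqrt(6)/8 - sqrt(2)/8 + 1/2.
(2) A full measurement returns |0000> with probability sqrt(2)/8 + sqrt(6)/8 + 1/2.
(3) The expectation value of ZZIX is -sqrt(6)/4 + sqrt(2)/4.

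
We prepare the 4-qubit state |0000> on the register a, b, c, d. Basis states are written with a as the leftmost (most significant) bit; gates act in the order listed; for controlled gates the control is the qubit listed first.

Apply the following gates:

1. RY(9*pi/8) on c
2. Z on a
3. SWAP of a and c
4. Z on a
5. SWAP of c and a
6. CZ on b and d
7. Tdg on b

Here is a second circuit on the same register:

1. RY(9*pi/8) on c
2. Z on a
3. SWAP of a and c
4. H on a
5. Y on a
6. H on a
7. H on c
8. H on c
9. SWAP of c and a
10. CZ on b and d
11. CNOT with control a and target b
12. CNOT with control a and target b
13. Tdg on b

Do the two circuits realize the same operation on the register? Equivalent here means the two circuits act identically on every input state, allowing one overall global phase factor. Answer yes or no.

No, they are not equivalent — no single phase factor reconciles the two unitaries.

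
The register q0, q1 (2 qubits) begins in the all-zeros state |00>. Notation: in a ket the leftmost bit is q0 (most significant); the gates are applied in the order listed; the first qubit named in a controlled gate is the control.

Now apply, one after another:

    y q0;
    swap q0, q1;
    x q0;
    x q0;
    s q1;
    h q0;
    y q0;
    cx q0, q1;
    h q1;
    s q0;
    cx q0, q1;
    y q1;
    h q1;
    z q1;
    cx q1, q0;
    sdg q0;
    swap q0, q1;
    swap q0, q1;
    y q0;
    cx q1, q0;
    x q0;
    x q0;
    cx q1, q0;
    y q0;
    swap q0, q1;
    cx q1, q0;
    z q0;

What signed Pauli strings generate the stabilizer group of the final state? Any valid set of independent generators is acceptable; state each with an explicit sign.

The final state is stabilized by the group generated by +YI, +IZ; other independent generating sets are equally valid. Key observation: gates 18-25 undo each other exactly, leaving only the rest of the circuit to track.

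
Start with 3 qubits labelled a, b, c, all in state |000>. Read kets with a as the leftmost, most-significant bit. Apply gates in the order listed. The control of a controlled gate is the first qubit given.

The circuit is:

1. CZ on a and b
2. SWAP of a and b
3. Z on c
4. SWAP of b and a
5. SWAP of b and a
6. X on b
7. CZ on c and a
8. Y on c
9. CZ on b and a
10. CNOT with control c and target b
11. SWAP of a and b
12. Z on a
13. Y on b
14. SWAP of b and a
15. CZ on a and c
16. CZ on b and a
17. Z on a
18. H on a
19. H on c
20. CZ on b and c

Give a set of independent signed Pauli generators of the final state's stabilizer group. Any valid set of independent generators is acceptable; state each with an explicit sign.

The stabilizer group can be generated by -XII, -IIX, +IZI, among other valid generating sets. Key observation: steps 4-5 multiply out to the identity, so the circuit reduces to the remaining gates.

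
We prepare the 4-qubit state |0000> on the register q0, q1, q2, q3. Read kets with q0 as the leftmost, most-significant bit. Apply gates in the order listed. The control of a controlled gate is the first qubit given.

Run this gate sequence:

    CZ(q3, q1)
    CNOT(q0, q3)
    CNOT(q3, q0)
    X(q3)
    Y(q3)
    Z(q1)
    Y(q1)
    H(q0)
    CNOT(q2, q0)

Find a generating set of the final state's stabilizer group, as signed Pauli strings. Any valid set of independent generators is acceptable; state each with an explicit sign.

The final state is stabilized by the group generated by +XIII, -IZII, +IIZI, +IIIZ; other independent generating sets are equally valid.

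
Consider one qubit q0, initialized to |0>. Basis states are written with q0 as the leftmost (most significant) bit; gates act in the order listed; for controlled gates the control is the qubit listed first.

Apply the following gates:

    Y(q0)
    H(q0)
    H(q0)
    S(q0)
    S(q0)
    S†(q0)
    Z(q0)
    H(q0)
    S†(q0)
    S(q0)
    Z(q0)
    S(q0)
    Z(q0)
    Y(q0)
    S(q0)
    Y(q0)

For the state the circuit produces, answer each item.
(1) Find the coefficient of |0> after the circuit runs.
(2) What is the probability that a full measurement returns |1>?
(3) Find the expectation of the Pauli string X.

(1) |0> carries amplitude sqrt(2)*I/2 in the final state.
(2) Outcome |1> occurs with probability 1/2.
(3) The expectation value of X is -1.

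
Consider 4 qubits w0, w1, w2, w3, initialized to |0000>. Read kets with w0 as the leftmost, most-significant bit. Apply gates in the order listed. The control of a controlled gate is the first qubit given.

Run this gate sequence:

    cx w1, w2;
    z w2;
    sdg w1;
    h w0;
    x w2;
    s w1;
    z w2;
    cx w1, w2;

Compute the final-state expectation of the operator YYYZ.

The expectation value of YYYZ is 0.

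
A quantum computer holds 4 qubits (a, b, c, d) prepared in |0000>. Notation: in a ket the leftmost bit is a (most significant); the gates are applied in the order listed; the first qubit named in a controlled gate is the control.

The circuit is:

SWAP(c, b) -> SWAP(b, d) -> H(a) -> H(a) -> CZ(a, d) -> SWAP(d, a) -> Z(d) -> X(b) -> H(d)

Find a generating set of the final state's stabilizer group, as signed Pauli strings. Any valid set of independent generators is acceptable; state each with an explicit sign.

The final state is stabilized by the group generated by +IIIX, +ZIII, -IZII, +IIZI; other independent generating sets are equally valid.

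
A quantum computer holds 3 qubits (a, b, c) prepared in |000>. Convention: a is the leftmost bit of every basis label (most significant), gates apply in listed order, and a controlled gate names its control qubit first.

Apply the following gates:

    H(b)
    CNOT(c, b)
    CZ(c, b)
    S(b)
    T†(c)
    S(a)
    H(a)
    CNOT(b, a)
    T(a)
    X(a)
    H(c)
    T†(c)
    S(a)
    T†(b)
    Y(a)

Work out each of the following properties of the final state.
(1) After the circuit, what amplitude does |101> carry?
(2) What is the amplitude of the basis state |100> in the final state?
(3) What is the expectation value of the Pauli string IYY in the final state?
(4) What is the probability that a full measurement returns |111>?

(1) |101> carries amplitude sqrt(2)*I/4 in the final state.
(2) |100> carries amplitude sqrt(2)*exp(3*I*pi/4)/4 in the final state.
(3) In the final state, IYY has expectation -1/2.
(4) A full measurement returns |111> with probability 1/8.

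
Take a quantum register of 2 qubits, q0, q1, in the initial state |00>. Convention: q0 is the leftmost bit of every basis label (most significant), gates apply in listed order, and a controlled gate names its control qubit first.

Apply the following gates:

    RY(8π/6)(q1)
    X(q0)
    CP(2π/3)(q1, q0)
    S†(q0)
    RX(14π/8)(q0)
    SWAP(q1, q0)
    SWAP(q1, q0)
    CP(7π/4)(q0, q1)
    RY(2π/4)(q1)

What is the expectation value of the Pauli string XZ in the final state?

In the final state, XZ has expectation -3*sqrt(2)/16 + sqrt(3)/16 + 3/16.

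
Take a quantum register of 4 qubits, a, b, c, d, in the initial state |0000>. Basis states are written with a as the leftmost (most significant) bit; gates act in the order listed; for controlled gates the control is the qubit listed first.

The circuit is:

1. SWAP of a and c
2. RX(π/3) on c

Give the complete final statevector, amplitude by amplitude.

The final amplitudes are sqrt(3)/2 on |0000>, -I/2 on |0010>, and 0 on every other basis state.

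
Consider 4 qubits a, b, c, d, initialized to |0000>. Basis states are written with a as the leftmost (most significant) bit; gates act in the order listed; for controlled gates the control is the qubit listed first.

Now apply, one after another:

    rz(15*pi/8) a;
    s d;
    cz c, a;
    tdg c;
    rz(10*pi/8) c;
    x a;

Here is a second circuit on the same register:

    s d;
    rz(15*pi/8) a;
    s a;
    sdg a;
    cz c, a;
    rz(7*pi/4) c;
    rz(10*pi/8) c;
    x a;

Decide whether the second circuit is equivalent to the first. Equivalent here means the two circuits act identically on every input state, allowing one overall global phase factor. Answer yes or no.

Yes — the two circuits implement the same unitary up to a global phase.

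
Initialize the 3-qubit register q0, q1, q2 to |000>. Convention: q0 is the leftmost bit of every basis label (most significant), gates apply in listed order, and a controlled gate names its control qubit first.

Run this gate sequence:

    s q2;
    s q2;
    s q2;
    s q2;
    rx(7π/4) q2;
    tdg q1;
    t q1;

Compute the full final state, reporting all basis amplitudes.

The final amplitudes are -sqrt(sqrt(2) + 2)/2 on |000>, -I*sqrt(2 - sqrt(2))/2 on |001>, and 0 on every other basis state. Key observation: steps 1-4 multiply out to the identity, so the circuit reduces to the remaining gates.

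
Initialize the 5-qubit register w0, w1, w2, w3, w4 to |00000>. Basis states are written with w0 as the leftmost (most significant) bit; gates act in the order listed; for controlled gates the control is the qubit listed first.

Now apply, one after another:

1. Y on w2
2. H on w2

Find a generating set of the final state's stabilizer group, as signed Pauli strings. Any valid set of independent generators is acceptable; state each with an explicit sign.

The final state is stabilized by the group generated by -IIXII, +ZIIII, +IZIII, +IIIZI, +IIIIZ; other independent generating sets are equally valid.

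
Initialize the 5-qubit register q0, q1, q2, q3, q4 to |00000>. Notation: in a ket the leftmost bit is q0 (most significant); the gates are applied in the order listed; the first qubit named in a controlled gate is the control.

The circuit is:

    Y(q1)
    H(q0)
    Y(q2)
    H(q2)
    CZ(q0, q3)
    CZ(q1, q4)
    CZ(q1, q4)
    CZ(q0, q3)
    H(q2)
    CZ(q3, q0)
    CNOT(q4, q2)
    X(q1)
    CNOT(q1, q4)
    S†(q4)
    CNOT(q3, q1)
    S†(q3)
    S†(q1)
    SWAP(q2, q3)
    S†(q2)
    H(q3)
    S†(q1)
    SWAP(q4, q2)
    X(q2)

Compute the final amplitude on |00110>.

|00110> carries amplitude 1/2 in the final state.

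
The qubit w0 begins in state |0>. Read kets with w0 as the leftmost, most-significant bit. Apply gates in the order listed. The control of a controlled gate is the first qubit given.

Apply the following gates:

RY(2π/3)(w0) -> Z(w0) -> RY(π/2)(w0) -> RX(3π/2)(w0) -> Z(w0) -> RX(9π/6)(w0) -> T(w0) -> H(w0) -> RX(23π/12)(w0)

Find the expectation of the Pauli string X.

The expectation value of X is sqrt(3)/2.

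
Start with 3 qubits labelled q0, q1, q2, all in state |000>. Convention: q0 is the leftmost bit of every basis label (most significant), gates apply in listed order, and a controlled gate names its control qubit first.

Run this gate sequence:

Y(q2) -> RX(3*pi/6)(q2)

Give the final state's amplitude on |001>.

|001> carries amplitude sqrt(2)*I/2 in the final state.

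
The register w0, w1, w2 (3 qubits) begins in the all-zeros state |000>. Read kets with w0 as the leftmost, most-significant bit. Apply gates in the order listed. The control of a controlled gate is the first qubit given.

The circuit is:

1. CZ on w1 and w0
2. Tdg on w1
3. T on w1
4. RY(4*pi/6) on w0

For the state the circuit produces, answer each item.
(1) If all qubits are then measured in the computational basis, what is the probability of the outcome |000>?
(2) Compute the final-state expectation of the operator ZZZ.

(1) The probability of measuring |000> is 1/4.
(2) The observable ZZZ averages to -1/2.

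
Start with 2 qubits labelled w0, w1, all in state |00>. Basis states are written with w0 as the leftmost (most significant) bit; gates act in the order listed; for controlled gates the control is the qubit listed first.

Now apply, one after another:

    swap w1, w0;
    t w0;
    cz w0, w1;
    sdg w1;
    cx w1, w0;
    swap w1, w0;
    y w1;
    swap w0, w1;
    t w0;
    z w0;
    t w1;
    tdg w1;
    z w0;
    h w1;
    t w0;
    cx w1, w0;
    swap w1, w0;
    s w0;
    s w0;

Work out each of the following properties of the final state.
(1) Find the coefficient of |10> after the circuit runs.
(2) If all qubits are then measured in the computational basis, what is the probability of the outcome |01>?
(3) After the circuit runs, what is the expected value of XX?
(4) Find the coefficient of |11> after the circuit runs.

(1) |10> carries amplitude sqrt(2)/2 in the final state. Key observation: steps 10-13 multiply out to the identity, so the circuit reduces to the remaining gates.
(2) A full measurement returns |01> with probability 1/2.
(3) The observable XX averages to -1.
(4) |11> carries amplitude 0 in the final state.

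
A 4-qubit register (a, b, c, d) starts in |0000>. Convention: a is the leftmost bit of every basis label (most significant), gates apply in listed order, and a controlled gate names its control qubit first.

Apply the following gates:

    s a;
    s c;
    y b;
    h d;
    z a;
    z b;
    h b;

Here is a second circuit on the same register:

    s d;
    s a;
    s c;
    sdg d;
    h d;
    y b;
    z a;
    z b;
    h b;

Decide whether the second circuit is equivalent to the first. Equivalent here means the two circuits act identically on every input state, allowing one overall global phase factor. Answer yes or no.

Yes — the two circuits implement the same unitary up to a global phase.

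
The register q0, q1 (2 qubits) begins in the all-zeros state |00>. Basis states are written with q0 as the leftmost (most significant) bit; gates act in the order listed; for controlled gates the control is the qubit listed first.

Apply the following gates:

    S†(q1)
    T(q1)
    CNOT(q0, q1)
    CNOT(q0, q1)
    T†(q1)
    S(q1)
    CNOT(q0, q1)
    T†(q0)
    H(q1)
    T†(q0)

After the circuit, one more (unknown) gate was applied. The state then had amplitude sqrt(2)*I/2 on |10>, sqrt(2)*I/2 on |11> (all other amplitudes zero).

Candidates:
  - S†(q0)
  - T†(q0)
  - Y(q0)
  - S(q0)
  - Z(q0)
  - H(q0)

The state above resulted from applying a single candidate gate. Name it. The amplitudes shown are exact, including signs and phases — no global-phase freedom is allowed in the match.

The applied gate was Y(q0).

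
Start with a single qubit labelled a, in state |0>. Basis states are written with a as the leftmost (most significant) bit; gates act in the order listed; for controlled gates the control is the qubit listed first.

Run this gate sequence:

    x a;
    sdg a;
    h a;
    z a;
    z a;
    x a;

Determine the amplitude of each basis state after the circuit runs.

After the circuit, the state carries amplitude sqrt(2)*I/2 on |0>, -sqrt(2)*I/2 on |1>.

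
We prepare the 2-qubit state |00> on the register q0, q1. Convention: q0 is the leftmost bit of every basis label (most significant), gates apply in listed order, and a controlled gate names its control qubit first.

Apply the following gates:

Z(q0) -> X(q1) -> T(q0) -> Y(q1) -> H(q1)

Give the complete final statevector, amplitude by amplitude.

After the circuit, the state carries amplitude -sqrt(2)*I/2 on |00>, -sqrt(2)*I/2 on |01>, 0 on |10>, 0 on |11>.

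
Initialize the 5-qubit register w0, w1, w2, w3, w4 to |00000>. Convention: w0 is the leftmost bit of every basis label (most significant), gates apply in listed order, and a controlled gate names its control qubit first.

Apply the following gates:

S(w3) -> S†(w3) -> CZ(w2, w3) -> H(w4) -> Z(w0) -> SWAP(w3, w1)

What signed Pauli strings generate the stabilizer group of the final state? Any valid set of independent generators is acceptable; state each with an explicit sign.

The stabilizer group can be generated by +IIIIX, +ZIIII, +IZIII, +IIZII, +IIIZI, among other valid generating sets. Key observation: gates 1-2 undo each other exactly, leaving only the rest of the circuit to track.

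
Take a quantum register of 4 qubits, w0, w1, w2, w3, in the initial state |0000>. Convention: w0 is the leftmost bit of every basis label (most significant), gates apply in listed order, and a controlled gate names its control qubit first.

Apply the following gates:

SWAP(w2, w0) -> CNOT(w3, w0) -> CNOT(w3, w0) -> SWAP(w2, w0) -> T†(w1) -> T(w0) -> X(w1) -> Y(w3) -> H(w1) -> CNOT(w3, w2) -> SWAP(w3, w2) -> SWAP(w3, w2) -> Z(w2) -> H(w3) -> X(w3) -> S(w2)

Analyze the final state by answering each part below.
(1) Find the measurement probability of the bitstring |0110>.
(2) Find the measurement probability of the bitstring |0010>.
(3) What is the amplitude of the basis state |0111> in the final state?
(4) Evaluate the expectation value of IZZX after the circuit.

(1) Outcome |0110> occurs with probability 1/4. Key observation: steps 1-4 multiply out to the identity, so the circuit reduces to the remaining gates.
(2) The probability of measuring |0010> is 1/4.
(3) |0111> carries amplitude -1/2 in the final state.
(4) The expectation value of IZZX is 0.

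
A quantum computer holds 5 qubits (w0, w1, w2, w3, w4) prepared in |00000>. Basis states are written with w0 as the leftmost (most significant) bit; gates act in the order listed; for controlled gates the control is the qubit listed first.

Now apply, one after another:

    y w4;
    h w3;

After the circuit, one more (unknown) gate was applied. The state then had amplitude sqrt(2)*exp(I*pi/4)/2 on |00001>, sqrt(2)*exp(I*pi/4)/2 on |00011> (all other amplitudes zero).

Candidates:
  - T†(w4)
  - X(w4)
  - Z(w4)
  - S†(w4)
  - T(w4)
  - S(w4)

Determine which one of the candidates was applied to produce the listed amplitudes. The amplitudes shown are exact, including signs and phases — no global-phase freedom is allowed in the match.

The unique candidate consistent with the amplitudes is T†(w4).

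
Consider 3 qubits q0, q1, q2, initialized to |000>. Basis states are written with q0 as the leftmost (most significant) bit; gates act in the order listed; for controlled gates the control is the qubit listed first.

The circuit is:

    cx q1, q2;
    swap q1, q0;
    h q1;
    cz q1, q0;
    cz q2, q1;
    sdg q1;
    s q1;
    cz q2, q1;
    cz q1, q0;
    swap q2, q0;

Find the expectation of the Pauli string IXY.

The observable IXY averages to 0. Key observation: gates 4-9 undo each other exactly, leaving only the rest of the circuit to track.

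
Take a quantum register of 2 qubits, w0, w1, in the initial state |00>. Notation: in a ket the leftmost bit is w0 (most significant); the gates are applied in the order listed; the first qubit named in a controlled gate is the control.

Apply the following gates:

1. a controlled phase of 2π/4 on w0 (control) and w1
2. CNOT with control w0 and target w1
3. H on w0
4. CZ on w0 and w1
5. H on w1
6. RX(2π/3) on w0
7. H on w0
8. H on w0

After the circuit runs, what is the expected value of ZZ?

The observable ZZ averages to 0. Key observation: gates 7-8 undo each other exactly, leaving only the rest of the circuit to track.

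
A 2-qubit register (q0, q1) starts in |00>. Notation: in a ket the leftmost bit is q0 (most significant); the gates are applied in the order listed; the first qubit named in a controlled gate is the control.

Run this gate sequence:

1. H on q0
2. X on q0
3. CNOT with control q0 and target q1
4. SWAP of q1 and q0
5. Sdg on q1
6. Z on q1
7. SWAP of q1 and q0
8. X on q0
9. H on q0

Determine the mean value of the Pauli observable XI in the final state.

The expectation value of XI is 0.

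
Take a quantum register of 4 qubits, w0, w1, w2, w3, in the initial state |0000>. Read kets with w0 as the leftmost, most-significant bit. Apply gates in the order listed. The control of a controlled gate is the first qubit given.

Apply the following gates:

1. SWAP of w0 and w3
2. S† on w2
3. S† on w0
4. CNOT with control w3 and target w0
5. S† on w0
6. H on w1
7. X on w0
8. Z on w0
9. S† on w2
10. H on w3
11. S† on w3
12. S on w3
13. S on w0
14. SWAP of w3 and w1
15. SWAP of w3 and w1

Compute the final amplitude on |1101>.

|1101> carries amplitude -I/2 in the final state. Key observation: steps 14-15 multiply out to the identity, so the circuit reduces to the remaining gates.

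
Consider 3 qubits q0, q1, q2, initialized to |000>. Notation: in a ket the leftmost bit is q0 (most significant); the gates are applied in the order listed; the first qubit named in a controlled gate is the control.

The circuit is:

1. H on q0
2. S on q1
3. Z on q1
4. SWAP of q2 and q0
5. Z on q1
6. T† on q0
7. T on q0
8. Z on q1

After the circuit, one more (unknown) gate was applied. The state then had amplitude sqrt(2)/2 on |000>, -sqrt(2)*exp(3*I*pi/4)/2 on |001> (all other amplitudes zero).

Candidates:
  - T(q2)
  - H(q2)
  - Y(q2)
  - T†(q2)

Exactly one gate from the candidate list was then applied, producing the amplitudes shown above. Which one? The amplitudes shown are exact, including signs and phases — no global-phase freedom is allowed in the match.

The unique candidate consistent with the amplitudes is T†(q2). Key observation: steps 5-8 multiply out to the identity, so the circuit reduces to the remaining gates.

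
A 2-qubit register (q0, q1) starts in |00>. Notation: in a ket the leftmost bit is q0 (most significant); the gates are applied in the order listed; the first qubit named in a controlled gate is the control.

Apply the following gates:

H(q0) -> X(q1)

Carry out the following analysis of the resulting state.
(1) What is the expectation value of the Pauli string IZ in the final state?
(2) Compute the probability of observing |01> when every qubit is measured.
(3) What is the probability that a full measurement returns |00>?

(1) The expectation value of IZ is -1.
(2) A full measurement returns |01> with probability 1/2.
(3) Outcome |00> occurs with probability 0.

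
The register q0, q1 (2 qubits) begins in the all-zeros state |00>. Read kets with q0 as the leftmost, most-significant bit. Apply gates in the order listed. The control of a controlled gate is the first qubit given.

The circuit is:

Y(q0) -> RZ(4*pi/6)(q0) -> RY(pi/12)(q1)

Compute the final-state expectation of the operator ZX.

The expectation value of ZX is -sqrt(6)/4 + sqrt(2)/4.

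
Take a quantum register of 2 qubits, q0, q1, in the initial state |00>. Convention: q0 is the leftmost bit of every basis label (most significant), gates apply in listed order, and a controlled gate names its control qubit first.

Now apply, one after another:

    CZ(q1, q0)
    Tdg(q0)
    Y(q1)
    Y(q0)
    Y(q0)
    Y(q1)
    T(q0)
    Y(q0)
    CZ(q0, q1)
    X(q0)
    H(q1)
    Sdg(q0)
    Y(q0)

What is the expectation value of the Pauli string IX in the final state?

In the final state, IX has expectation 1. Key observation: the block from step 2 through step 7 cancels to the identity and can be dropped.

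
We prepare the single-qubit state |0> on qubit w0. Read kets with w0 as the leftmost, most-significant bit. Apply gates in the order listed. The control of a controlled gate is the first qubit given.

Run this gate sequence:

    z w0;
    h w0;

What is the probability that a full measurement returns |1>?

The probability of measuring |1> is 1/2.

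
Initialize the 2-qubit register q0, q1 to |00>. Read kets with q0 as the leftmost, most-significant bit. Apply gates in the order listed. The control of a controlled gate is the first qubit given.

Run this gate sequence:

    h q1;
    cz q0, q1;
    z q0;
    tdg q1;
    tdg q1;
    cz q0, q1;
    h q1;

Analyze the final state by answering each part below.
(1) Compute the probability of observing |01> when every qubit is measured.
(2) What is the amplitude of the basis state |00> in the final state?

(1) A full measurement returns |01> with probability 1/2.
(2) |00> carries amplitude 1/2 - I/2 in the final state.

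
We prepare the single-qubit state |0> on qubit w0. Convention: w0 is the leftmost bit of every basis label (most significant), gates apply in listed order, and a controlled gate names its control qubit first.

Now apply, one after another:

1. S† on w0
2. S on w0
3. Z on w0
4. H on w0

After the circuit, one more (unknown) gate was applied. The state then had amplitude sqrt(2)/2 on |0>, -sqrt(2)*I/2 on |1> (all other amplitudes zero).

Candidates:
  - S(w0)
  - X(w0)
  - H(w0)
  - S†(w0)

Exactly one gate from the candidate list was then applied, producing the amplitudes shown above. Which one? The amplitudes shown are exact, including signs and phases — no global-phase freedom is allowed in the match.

The unique candidate consistent with the amplitudes is S†(w0).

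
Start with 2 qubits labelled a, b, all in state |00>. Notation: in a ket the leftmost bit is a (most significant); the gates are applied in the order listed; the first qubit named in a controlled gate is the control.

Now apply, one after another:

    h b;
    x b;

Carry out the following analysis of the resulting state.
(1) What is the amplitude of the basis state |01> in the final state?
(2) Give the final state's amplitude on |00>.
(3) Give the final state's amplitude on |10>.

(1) The amplitude on |01> is sqrt(2)/2.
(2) |00> carries amplitude sqrt(2)/2 in the final state.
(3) The final state's coefficient on |10> equals 0.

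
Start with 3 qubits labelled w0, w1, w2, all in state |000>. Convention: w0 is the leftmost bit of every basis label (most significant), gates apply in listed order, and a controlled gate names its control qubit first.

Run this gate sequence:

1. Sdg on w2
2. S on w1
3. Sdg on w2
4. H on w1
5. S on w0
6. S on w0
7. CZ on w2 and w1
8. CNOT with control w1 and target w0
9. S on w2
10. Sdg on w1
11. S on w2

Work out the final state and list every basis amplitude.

After the circuit, the state carries amplitude sqrt(2)/2 on |000>, -sqrt(2)*I/2 on |110>, and 0 on every other basis state.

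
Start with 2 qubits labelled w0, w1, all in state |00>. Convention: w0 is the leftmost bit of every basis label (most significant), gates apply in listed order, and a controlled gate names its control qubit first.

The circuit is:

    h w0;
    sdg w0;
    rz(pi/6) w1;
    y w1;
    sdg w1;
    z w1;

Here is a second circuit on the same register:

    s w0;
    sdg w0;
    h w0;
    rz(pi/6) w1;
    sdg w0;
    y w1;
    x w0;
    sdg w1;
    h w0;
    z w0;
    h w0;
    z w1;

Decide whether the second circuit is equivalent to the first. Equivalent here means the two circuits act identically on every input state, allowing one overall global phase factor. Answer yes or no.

Yes: on every input state the two circuits agree up to one overall phase factor.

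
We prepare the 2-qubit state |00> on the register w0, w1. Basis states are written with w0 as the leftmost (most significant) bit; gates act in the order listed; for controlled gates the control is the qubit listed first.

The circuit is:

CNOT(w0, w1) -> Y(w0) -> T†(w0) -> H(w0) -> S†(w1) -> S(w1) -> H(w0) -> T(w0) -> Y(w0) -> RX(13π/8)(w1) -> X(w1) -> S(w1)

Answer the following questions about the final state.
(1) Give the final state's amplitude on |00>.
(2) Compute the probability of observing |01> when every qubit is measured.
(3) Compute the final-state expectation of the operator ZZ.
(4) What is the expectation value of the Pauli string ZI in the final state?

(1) |00> carries amplitude -I*sin(3*pi/16) in the final state. Key observation: steps 2-9 multiply out to the identity, so the circuit reduces to the remaining gates.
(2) A full measurement returns |01> with probability cos(3*pi/16)**2.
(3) The expectation value of ZZ is -sqrt(2 - sqrt(2))/2.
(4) In the final state, ZI has expectation 1.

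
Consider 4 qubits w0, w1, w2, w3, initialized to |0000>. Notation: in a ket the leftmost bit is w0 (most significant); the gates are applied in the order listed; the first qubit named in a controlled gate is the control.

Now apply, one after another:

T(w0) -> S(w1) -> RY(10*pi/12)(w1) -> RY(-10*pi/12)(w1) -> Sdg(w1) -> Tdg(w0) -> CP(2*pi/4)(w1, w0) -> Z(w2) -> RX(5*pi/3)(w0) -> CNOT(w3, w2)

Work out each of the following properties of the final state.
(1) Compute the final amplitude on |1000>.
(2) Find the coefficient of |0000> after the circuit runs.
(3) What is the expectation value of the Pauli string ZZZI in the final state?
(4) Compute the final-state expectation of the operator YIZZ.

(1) The final state's coefficient on |1000> equals -I/2.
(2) The amplitude on |0000> is -sqrt(3)/2.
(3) In the final state, ZZZI has expectation 1/2.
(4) In the final state, YIZZ has expectation sqrt(3)/2.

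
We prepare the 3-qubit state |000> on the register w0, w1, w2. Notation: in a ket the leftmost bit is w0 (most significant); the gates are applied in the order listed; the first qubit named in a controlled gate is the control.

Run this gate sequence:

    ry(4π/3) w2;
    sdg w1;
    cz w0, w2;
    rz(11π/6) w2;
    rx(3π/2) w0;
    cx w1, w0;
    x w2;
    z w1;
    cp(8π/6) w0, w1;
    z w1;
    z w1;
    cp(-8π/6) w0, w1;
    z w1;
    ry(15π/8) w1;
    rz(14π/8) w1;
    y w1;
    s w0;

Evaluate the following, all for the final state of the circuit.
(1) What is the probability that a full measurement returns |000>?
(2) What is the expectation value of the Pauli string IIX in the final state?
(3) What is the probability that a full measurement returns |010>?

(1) A full measurement returns |000> with probability 3*sin(pi/16)**2/8. Key observation: the block from step 8 through step 13 cancels to the identity and can be dropped.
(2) The observable IIX averages to -3/4.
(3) A full measurement returns |010> with probability 3*cos(pi/16)**2/8.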